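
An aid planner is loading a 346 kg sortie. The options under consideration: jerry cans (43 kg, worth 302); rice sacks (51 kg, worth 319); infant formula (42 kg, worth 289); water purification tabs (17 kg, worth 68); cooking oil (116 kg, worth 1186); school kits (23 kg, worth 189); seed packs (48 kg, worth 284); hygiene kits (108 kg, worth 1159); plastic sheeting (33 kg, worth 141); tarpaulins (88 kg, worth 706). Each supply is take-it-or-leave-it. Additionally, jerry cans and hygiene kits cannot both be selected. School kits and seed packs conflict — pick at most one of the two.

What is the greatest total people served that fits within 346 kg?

The ratio ordering already packs tightly: cooking oil + school kits + hygiene kits + tarpaulins, 335 kg, 3240.
Next best is cooking oil + hygiene kits + plastic sheeting + tarpaulins at 3192 (345 kg) — short by 48.

3240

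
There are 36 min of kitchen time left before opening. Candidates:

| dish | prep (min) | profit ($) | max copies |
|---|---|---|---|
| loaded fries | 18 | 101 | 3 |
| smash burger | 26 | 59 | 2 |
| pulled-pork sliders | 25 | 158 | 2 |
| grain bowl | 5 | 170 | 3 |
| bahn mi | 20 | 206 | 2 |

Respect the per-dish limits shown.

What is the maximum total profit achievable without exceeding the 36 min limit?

716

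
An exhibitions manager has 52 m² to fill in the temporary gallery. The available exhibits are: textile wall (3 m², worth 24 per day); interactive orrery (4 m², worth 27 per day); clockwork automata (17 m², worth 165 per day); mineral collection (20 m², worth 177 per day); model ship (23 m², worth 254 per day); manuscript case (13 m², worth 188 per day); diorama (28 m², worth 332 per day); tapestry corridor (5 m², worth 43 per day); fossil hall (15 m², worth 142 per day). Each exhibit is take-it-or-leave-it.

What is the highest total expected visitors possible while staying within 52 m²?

590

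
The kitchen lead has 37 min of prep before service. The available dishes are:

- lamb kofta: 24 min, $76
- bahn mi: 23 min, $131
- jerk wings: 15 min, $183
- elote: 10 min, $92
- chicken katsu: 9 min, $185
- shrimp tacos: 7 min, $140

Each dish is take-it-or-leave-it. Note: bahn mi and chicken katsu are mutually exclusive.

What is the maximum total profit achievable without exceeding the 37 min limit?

508

The ratio ordering already packs tightly: jerk wings + chicken katsu + shrimp tacos, 31 min, 508.
Next best is jerk wings + elote + chicken katsu at 460 (34 min) — short by 48.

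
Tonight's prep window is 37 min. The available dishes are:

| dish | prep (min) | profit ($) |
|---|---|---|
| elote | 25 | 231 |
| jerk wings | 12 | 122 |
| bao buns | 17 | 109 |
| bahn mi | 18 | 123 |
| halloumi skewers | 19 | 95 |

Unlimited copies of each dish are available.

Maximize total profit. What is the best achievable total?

Taking 3×jerk wings: 36 min used, 366 in profit.

366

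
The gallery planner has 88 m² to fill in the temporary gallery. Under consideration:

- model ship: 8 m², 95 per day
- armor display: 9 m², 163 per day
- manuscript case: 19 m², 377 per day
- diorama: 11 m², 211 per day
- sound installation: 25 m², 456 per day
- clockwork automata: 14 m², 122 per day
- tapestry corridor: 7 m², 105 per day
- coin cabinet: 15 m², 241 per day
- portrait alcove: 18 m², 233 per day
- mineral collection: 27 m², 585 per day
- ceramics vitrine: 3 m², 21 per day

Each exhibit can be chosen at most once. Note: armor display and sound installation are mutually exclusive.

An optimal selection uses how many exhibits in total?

6

Best achievable expected visitors is 1682.
armor display + manuscript case + diorama + tapestry corridor + coin cabinet + mineral collection hits 1682 at 88 m².
Any selection reaching 1682 contains exactly 6 exhibits.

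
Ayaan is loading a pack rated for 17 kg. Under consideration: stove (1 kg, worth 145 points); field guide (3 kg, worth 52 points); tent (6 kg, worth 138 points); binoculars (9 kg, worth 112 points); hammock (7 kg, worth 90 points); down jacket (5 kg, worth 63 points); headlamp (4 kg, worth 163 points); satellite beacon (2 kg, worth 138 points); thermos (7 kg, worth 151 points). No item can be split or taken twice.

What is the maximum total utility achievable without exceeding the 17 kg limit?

649

Taking the top-ratio items first gives stove + field guide + tent + headlamp + satellite beacon for 636 (16 kg).
Dropping tent frees 6 kg; slotting in thermos (7 kg) lifts the total to 649 at 17 kg.
That's the maximum — no swap from here does better than 649.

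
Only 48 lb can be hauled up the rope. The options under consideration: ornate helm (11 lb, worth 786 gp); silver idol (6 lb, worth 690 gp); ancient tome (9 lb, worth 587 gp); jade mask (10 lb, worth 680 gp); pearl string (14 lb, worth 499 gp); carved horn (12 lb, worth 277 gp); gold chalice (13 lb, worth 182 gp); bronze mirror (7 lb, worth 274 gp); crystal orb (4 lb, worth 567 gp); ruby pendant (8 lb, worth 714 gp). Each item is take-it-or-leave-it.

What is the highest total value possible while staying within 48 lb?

4024

Density check — crystal orb 141.75, silver idol 115.00, ruby pendant 89.25 are the best per lb.
Best packing: ornate helm + silver idol + ancient tome + jade mask + crystal orb + ruby pendant — 48 lb, 4024 total.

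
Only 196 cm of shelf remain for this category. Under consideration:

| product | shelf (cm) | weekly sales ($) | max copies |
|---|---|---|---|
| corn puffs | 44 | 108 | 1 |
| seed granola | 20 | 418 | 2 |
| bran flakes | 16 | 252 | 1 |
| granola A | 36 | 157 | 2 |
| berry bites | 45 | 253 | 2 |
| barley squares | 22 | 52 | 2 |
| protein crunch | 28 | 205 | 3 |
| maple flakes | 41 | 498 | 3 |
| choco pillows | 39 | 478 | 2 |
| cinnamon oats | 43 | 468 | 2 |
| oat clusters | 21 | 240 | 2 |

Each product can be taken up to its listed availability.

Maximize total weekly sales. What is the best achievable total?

2782

2×seed granola + bran flakes + maple flakes + 2×choco pillows + oat clusters uses 196 of the 196 cm and totals 2782.
Every other selection either busts 196 cm or exceeds an availability limit or fails to beat 2782.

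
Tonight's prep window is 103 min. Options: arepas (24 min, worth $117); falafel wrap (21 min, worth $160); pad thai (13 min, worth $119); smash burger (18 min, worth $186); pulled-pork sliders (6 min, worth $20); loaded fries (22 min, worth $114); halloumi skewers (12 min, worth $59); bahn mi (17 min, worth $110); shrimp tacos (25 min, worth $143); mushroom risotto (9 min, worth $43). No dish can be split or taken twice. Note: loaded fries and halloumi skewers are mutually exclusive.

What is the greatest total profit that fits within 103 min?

Ranking by ratio (profit/min): smash burger 10.33, pad thai 9.15, falafel wrap 7.62, bahn mi 6.47.
Best packing: falafel wrap + pad thai + smash burger + bahn mi + shrimp tacos + mushroom risotto — 103 min, 761 total.
That's the maximum — no feasible swap from here does better than 761.

761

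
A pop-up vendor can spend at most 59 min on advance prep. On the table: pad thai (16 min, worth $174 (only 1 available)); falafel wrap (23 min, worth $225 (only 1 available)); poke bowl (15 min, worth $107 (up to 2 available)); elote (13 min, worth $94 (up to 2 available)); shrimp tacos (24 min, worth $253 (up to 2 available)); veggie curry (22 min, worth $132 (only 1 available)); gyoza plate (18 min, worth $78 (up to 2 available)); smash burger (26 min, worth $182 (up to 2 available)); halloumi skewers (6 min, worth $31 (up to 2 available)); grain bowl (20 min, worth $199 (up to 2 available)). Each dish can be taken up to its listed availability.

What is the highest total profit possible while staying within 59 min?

598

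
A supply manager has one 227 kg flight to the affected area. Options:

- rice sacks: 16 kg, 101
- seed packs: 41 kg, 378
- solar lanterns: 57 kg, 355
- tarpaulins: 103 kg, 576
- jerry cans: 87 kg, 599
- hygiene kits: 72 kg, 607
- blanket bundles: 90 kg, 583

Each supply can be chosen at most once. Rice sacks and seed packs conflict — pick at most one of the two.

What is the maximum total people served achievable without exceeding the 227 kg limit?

Ranking by ratio (people served/kg): seed packs 9.22, hygiene kits 8.43, jerry cans 6.89, blanket bundles 6.48.
Best packing: seed packs + jerry cans + hygiene kits — 200 kg, 1584 total.
Next best is seed packs + hygiene kits + blanket bundles at 1568 (203 kg) — short by 16.

1584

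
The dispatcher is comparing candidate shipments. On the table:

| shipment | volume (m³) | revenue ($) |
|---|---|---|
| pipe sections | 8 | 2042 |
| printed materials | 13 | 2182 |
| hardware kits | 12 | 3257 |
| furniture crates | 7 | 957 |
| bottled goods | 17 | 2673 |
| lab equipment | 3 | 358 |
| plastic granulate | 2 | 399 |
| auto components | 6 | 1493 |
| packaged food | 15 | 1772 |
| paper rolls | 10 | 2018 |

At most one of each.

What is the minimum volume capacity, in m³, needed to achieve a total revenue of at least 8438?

Need the lightest bundle worth ≥ 8438.
pipe sections + hardware kits + auto components + paper rolls reaches 8810 using 36 m³.
Below 36 m³ the best achievable stays under 8438.

36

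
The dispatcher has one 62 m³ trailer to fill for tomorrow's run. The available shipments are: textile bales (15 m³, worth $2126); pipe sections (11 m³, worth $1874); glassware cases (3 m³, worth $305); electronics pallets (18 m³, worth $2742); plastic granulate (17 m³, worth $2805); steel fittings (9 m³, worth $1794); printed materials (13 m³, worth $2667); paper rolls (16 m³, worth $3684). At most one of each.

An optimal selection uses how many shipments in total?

5

Optimal total is 11335.
One optimal bundle: pipe sections + glassware cases + plastic granulate + printed materials + paper rolls (60 m³).
Any selection reaching 11335 contains exactly 5 shipments.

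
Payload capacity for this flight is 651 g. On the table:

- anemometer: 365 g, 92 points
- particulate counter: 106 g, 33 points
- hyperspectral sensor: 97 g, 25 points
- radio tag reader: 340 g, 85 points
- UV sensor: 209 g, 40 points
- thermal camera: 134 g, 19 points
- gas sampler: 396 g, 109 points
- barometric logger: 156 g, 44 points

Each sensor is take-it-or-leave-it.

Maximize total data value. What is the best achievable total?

178

Filling by ratio: particulate counter + hyperspectral sensor + UV sensor + barometric logger for 142, with 83 g left unused.
The 315 g tied up in particulate counter and UV sensor is better spent on gas sampler — total rises to 178 (649 g).
Runner-up anemometer + particulate counter + barometric logger tops out at 169.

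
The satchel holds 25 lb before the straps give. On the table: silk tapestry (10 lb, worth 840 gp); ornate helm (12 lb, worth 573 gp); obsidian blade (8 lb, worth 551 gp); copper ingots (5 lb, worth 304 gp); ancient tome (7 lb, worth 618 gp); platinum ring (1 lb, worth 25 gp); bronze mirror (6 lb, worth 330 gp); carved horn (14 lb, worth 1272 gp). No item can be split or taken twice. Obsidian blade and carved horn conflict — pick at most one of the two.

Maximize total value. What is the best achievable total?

Greedy by ratio would take ancient tome + platinum ring + carved horn: 22 lb used, total 1915.
The 7 lb tied up in ancient tome is better spent on silk tapestry — total rises to 2137 (25 lb).

2137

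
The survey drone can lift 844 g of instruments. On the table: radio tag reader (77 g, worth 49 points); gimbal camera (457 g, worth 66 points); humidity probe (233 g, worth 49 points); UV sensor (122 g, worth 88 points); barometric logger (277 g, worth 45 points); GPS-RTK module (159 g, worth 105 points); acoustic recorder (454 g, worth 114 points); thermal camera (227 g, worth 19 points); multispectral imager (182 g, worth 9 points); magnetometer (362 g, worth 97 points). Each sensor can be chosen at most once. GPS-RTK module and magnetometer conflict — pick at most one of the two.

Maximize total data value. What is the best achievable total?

356

Best packing: radio tag reader + UV sensor + GPS-RTK module + acoustic recorder — 812 g, 356 total.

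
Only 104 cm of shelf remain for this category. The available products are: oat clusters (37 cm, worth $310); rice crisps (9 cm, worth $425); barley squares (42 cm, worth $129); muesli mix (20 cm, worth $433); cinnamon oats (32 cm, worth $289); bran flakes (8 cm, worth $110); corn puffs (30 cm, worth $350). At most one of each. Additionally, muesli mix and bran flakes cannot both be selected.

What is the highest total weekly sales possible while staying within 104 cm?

1518

Best packing: oat clusters + rice crisps + muesli mix + corn puffs — 96 cm, 1518 total.
The closest alternative, rice crisps + muesli mix + cinnamon oats + corn puffs, reaches only 1497.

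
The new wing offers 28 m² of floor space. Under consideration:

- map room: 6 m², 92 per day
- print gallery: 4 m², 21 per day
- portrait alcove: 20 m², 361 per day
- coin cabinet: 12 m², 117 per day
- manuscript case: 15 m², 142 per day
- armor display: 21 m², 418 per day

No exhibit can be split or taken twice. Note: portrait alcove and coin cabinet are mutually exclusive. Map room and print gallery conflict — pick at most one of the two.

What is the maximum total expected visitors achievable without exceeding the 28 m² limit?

Taking map room + armor display: 27 m² used, 510 in expected visitors.

510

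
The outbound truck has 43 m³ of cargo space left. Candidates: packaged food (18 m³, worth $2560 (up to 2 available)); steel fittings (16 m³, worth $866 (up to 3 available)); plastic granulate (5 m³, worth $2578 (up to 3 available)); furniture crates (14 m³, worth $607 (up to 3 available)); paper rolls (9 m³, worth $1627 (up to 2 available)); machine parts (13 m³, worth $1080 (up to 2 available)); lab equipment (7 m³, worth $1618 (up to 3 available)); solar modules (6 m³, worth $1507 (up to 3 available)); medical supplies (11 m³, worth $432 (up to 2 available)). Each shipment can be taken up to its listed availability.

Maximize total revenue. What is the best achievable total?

14095

Greedy by ratio would take 3×plastic granulate + lab equipment + 3×solar modules: 40 m³ used, total 13873.
Replace 2×solar modules with 2×lab equipment: the trade gains 222 net, giving 14095 at 42 m³.
Nothing else within 43 m³ beats 14095.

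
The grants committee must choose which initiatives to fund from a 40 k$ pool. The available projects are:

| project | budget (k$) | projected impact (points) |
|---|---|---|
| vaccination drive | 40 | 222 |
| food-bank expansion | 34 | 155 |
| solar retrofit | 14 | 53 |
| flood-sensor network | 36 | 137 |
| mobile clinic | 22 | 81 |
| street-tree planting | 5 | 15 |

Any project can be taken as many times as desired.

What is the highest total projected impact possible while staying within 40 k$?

Density check — vaccination drive 5.55, food-bank expansion 4.56, flood-sensor network 3.81, solar retrofit 3.79 are the best per k$.
The ratio ordering already packs tightly: vaccination drive, 40 k$, 222.
No other feasible combination exceeds 222.

222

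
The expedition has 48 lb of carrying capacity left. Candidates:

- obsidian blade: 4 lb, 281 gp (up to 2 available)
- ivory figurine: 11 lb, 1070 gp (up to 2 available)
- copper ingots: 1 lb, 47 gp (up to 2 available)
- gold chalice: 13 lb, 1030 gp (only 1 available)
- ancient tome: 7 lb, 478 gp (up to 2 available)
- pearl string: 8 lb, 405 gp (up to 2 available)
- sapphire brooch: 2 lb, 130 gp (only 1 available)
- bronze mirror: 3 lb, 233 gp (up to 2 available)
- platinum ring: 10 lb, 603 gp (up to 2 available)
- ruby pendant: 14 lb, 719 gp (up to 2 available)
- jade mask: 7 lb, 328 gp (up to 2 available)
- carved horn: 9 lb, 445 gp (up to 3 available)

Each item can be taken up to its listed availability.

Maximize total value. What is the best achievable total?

A density-first pass picks obsidian blade + 2×ivory figurine + copper ingots + gold chalice + sapphire brooch + 2×bronze mirror — 4094 at 48 lb.
Dropping obsidian blade and copper ingots and sapphire brooch frees 7 lb; slotting in ancient tome (7 lb) lifts the total to 4114 at 48 lb.
No other feasible combination exceeds 4114.

4114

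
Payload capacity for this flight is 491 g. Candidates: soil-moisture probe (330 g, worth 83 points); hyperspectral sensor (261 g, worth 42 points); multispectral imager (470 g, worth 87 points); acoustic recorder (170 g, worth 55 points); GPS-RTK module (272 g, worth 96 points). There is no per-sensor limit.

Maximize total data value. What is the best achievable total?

151

Density check — GPS-RTK module 0.35, acoustic recorder 0.32, soil-moisture probe 0.25 are the best per g.
Taking acoustic recorder + GPS-RTK module: 442 g used, 151 in data value.
Nothing else within 491 g beats 151.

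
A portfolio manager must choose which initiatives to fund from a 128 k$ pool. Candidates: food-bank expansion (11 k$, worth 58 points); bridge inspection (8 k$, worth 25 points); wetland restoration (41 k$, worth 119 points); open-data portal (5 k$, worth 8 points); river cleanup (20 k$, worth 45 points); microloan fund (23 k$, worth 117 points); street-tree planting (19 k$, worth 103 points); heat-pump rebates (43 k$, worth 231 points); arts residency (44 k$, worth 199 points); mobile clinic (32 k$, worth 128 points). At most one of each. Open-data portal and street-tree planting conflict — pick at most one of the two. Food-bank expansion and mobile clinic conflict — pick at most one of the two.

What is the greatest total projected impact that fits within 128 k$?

Taking food-bank expansion + bridge inspection + street-tree planting + heat-pump rebates + arts residency: 125 k$ used, 616 in projected impact.
No other feasible combination exceeds 616.

616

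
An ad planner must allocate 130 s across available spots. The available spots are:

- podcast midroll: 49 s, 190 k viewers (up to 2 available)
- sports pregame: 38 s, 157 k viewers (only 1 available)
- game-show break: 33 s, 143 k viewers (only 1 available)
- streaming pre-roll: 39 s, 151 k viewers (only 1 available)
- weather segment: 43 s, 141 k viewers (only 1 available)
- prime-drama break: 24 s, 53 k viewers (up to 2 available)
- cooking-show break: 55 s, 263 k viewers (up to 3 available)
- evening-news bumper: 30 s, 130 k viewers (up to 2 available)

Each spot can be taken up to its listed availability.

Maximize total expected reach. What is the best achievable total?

Filling by ratio: 2×cooking-show break for 526, with 20 s left unused.
The 55 s tied up in cooking-show break is better spent on sports pregame + game-show break — total rises to 563 (126 s).

563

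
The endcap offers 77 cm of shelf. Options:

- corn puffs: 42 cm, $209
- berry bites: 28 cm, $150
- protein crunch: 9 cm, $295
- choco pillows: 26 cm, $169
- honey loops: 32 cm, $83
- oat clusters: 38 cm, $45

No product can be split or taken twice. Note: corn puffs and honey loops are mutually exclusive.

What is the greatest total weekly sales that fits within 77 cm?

By weekly sales per cm: protein crunch 32.78, choco pillows 6.50, berry bites 5.36 lead.
A density-first pass picks berry bites + protein crunch + choco pillows — 614 at 63 cm.
The 28 cm tied up in berry bites is better spent on corn puffs — total rises to 673 (77 cm).
An exhaustive check of the 64 subsets confirms 673.

673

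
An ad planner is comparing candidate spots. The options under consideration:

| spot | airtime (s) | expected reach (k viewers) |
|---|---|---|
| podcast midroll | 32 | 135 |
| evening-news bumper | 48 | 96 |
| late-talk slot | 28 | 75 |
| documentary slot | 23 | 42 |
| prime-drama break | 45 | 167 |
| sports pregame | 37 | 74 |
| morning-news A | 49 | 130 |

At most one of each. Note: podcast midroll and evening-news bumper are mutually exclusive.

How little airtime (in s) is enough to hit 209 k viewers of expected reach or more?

Need the lightest bundle worth ≥ 209.
podcast midroll + late-talk slot: 210 expected reach at 60 s.
Below 60 s the best achievable stays under 209.

60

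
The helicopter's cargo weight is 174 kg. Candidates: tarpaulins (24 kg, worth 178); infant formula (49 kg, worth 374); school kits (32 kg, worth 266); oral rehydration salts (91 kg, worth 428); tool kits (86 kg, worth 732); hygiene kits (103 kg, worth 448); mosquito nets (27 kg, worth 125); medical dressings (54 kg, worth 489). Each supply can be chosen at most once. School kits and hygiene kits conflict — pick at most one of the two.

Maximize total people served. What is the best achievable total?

Best packing: school kits + tool kits + medical dressings — 172 kg, 1487 total.
Every other selection either busts 174 kg or breaks a pairing rule or fails to beat 1487.

1487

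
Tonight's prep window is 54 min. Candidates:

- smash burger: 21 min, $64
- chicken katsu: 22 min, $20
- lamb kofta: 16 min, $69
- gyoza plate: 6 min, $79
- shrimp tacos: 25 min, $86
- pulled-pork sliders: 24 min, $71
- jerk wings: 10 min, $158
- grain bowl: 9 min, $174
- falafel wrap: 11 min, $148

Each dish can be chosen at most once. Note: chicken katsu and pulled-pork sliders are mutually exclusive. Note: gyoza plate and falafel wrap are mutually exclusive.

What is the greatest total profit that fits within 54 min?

551

Best packing: pulled-pork sliders + jerk wings + grain bowl + falafel wrap — 54 min, 551 total.
The closest alternative, lamb kofta + jerk wings + grain bowl + falafel wrap, reaches only 549.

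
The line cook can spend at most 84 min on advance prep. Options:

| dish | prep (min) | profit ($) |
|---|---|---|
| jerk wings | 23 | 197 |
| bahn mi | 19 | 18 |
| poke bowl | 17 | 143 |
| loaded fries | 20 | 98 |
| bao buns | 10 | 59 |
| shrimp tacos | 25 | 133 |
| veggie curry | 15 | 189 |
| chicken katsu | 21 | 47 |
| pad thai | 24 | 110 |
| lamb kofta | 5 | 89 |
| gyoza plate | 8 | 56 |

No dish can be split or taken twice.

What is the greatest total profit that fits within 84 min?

Best packing: jerk wings + poke bowl + bao buns + veggie curry + lamb kofta + gyoza plate — 78 min, 733 total.
That's the maximum — no swap from here does better than 733.

733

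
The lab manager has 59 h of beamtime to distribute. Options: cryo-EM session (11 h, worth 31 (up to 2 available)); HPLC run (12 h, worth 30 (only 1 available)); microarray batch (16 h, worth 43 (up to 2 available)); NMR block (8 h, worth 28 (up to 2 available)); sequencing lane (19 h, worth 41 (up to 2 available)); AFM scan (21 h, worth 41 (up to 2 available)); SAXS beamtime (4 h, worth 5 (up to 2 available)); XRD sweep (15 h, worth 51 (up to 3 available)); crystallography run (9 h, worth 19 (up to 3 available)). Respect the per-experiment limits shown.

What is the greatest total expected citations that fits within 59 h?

By expected citations per h: NMR block 3.50, XRD sweep 3.40, cryo-EM session 2.82 lead.
The ratio ordering already packs tightly: cryo-EM session + 2×NMR block + 2×XRD sweep, 57 h, 189.
Every other selection either busts 59 h or exceeds an availability limit or fails to beat 189.

189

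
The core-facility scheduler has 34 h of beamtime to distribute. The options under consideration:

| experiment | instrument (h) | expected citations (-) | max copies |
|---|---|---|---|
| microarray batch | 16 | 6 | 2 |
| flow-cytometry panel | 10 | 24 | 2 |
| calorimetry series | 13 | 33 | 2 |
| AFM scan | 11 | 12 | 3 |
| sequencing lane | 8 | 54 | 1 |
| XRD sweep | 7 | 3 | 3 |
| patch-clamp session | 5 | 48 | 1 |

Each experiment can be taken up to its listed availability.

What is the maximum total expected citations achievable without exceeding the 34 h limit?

Taking the top-ratio experiments first gives calorimetry series + sequencing lane + XRD sweep + patch-clamp session for 138 (33 h).
The 20 h tied up in calorimetry series and XRD sweep is better spent on 2×flow-cytometry panel — total rises to 150 (33 h).

150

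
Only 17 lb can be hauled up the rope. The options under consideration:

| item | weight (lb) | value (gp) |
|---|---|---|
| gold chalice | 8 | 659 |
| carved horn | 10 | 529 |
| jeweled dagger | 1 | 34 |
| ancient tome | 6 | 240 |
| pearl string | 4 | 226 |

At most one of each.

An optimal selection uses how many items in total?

Optimal total is 933.
For example gold chalice + jeweled dagger + ancient tome achieves it, using 15 lb.
All optima have 3 items.

3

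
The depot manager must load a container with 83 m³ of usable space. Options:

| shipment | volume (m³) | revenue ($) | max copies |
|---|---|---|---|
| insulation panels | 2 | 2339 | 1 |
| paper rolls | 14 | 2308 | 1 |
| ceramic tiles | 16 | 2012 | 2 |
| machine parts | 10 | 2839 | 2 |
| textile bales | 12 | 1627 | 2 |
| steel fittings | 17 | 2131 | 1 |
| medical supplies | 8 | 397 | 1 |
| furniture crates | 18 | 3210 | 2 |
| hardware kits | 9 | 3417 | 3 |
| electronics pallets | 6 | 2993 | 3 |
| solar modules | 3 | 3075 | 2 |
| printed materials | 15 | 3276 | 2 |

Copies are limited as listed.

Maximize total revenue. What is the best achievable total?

Ranking by ratio (revenue/m³): insulation panels 1169.50, solar modules 1025.00, electronics pallets 498.83.
Filling by ratio: insulation panels + 2×machine parts + medical supplies + 3×hardware kits + 3×electronics pallets + 2×solar modules for 33794, with 2 m³ left unused.
Replace 2×machine parts and medical supplies with 2×printed materials: the trade gains 477 net, giving 34271 at 83 m³.
No other feasible combination exceeds 34271.

34271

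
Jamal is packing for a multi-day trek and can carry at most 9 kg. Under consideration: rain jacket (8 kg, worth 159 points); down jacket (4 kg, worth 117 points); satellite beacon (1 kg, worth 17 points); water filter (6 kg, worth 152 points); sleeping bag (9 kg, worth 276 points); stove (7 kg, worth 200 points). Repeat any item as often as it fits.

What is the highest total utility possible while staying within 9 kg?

276

The ratio ordering already packs tightly: sleeping bag, 9 kg, 276.
Nothing else within 9 kg beats 276.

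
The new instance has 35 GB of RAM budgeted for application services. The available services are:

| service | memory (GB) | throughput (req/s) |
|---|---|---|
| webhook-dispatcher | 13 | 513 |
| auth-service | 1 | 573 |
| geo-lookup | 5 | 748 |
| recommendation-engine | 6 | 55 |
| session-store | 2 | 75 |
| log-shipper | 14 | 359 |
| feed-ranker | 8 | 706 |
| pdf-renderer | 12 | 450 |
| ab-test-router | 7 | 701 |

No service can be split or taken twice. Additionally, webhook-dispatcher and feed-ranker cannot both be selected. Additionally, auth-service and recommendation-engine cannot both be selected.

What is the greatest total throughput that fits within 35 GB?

Ranking by ratio (throughput/GB): auth-service 573.00, geo-lookup 149.60, ab-test-router 100.14, feed-ranker 88.25.
Taking auth-service + geo-lookup + session-store + feed-ranker + pdf-renderer + ab-test-router: 35 GB used, 3253 in throughput.
That's the maximum — no feasible swap from here does better than 3253.

3253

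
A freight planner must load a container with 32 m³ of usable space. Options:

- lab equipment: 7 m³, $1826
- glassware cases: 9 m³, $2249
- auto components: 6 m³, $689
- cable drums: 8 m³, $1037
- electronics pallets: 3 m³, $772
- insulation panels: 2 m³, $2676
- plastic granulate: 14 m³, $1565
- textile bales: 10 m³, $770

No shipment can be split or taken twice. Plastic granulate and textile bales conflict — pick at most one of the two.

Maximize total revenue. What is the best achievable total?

8560

The ratio ordering already packs tightly: lab equipment + glassware cases + cable drums + electronics pallets + insulation panels, 29 m³, 8560.
An exhaustive check of the 256 subsets confirms 8560.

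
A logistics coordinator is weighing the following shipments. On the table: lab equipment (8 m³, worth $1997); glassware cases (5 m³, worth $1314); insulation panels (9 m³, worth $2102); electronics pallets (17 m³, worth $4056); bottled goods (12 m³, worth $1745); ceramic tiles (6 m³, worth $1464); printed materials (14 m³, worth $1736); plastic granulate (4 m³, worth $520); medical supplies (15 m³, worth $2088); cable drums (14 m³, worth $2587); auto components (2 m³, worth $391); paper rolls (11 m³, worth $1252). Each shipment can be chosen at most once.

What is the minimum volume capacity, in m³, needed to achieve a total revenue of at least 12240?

55

Look for the lowest-volume combination reaching 12240.
lab equipment + glassware cases + insulation panels + electronics pallets + cable drums + auto components reaches 12447 using 55 m³.
Any bundle with less than 55 m³ falls short of 12240.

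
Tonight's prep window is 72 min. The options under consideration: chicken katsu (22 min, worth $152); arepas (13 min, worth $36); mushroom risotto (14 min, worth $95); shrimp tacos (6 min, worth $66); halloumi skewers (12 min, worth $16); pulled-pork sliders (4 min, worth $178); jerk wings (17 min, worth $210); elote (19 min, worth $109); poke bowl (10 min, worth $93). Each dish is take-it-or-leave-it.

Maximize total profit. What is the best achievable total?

751

By profit per min: pulled-pork sliders 44.50, jerk wings 12.35, shrimp tacos 11.00, poke bowl 9.30 lead.
Taking the top-ratio dishes first gives chicken katsu + arepas + shrimp tacos + pulled-pork sliders + jerk wings + poke bowl for 735 (72 min).
Replace chicken katsu and arepas with mushroom risotto + elote: the trade gains 16 net, giving 751 at 70 min.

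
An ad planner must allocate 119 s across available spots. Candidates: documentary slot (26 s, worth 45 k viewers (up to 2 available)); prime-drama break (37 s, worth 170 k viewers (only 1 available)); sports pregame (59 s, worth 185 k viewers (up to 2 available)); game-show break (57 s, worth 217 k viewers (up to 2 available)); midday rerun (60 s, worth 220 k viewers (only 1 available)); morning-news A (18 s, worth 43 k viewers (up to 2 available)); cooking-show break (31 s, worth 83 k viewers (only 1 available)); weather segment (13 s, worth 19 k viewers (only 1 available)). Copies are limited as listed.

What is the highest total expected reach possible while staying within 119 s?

437

A density-first pass picks prime-drama break + game-show break + morning-news A — 430 at 112 s.
The 55 s tied up in prime-drama break and morning-news A is better spent on midday rerun — total rises to 437 (117 s).
The spare 2 s is too small for any remaining spot, and no exchange beats 437.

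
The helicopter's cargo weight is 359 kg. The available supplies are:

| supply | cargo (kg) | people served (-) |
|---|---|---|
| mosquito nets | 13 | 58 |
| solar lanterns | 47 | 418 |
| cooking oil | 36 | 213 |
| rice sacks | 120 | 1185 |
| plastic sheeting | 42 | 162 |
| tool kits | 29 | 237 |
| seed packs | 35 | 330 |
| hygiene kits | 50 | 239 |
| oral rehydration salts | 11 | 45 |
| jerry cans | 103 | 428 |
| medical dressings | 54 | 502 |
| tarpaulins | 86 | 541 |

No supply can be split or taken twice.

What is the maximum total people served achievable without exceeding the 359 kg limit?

Ranking by ratio (people served/kg): rice sacks 9.88, seed packs 9.43, medical dressings 9.30, solar lanterns 8.89.
Taking the top-ratio supplies first gives mosquito nets + solar lanterns + cooking oil + rice sacks + tool kits + seed packs + oral rehydration salts + medical dressings for 2988 (345 kg).
The 76 kg tied up in cooking oil and tool kits and oral rehydration salts is better spent on tarpaulins — total rises to 3034 (355 kg).

3034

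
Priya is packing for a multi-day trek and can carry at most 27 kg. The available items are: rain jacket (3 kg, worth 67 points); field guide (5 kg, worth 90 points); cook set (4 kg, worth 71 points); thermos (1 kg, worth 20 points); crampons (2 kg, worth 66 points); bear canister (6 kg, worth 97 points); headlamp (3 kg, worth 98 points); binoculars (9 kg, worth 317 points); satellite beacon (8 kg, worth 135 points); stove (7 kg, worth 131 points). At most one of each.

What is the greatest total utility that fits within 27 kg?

729

Greedy by ratio would take rain jacket + thermos + crampons + headlamp + binoculars + stove: 25 kg used, total 699.
The 7 kg tied up in stove is better spent on field guide + cook set — total rises to 729 (27 kg).
The closest alternative, field guide + thermos + crampons + headlamp + binoculars + stove, reaches only 722.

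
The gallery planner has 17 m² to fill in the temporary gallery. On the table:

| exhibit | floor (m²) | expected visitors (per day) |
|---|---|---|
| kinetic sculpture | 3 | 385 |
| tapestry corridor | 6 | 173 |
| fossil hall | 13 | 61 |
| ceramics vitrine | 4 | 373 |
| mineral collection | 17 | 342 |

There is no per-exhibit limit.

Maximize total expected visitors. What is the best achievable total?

5×kinetic sculpture uses 15 of the 17 m² and totals 1925.
No other feasible combination exceeds 1925.

1925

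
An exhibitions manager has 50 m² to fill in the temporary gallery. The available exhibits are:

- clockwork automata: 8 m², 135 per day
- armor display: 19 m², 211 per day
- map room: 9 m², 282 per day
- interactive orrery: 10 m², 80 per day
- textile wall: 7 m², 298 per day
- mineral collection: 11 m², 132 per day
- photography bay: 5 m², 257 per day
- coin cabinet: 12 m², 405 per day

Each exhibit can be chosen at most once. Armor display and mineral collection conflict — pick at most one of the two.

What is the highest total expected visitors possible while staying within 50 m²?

Density check — photography bay 51.40, textile wall 42.57, coin cabinet 33.75 are the best per m².
Best packing: clockwork automata + map room + textile wall + photography bay + coin cabinet — 41 m², 1377 total.

1377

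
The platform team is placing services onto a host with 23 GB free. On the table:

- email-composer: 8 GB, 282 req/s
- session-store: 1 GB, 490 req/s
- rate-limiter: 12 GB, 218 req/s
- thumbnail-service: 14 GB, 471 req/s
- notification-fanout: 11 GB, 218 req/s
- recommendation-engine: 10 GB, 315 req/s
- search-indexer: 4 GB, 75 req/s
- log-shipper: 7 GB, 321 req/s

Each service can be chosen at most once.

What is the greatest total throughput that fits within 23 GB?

1282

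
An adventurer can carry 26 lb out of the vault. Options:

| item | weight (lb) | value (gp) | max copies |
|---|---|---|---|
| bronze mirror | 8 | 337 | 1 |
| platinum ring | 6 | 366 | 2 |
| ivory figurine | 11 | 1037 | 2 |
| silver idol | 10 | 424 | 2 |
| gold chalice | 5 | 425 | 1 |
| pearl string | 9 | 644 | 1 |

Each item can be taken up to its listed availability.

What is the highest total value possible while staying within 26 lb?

Density check — ivory figurine 94.27, gold chalice 85.00, pearl string 71.56, platinum ring 61.00 are the best per lb.
Filling by ratio: 2×ivory figurine for 2074, with 4 lb left unused.
Replace ivory figurine with gold chalice + pearl string: the trade gains 32 net, giving 2106 at 25 lb.
Every other selection either busts 26 lb or exceeds an availability limit or fails to beat 2106.

2106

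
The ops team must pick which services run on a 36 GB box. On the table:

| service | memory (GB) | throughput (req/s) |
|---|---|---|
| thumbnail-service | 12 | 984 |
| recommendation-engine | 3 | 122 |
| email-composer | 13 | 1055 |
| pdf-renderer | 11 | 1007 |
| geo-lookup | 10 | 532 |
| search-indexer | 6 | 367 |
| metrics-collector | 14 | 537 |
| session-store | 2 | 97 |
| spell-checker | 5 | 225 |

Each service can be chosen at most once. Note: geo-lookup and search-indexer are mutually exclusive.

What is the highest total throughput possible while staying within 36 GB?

Ranking by ratio (throughput/GB): pdf-renderer 91.55, thumbnail-service 82.00, email-composer 81.15, search-indexer 61.17.
Taking thumbnail-service + email-composer + pdf-renderer: 36 GB used, 3046 in throughput.
An exhaustive check of the 512 subsets confirms 3046.

3046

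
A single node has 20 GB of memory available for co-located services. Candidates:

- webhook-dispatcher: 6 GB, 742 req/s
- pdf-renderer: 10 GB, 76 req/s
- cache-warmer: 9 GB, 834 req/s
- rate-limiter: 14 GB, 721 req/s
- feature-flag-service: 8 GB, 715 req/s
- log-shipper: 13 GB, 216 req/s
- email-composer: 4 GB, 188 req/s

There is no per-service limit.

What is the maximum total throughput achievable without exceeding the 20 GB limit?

Density check — webhook-dispatcher 123.67, cache-warmer 92.67, feature-flag-service 89.38, rate-limiter 51.50 are the best per GB.
Taking 3×webhook-dispatcher: 18 GB used, 2226 in throughput.
The spare 2 GB is too small for any remaining service, and no exchange beats 2226.

2226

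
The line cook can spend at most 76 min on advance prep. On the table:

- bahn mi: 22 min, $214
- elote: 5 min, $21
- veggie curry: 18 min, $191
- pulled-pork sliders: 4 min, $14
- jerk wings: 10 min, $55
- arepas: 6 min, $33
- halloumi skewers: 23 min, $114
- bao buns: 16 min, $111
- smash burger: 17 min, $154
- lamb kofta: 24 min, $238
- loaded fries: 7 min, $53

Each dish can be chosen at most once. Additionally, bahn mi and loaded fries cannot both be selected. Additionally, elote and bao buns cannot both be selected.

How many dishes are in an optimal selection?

The maximum profit within 76 min is 698.
One optimal bundle: bahn mi + veggie curry + jerk wings + lamb kofta (74 min).
Every optimal selection uses 4 dishes.

4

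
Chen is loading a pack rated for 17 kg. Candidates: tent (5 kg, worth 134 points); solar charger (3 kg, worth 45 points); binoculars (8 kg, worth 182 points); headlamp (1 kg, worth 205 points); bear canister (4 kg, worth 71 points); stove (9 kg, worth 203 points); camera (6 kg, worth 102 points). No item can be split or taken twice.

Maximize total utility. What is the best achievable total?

By utility per kg: headlamp 205.00, tent 26.80, binoculars 22.75, stove 22.56 lead.
The ratio ordering already packs tightly: tent + solar charger + binoculars + headlamp, 17 kg, 566.
Nothing else within 17 kg beats 566.

566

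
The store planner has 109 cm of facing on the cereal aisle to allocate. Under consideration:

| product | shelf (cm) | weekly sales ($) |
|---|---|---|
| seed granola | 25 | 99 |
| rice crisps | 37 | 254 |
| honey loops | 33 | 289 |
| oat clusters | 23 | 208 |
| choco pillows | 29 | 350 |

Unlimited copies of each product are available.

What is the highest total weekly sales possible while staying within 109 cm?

1116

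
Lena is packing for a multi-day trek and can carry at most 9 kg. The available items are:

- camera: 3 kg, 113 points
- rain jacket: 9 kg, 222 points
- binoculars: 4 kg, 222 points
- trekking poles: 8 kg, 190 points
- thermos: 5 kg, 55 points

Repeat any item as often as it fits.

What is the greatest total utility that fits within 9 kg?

The ratio ordering already packs tightly: 2×binoculars, 8 kg, 444.
The spare 1 kg is too small for any remaining item, and no exchange beats 444.

444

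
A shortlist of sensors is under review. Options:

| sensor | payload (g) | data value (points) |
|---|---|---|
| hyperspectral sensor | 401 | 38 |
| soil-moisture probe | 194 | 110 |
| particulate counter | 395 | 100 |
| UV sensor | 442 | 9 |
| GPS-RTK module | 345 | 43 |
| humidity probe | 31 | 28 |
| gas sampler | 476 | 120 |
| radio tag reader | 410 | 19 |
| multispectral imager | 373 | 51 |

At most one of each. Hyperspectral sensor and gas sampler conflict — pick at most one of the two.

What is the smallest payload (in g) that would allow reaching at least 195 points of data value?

Minimise g subject to total data value ≥ 195.
soil-moisture probe + particulate counter reaches 210 using 589 g.
No combination under 589 g hits 195.

589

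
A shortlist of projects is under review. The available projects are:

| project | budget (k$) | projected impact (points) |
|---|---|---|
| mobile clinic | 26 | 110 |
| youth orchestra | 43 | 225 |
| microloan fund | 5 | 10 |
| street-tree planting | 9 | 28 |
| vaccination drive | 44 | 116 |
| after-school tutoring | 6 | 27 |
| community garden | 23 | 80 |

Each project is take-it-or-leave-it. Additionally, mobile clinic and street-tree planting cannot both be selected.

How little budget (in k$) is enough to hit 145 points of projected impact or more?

37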